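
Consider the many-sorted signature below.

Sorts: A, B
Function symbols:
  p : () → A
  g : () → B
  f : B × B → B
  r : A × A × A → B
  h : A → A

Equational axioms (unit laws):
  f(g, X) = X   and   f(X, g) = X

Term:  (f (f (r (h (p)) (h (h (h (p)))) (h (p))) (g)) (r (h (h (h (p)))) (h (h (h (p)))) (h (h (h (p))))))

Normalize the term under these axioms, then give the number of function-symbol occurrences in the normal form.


size = 23

1. (f (f (r (h (p)) (h (h (h (p)))) (h (p))) (g)) (r (h (h (h (p)))) (h (h (h (p)))) (h (h (h (p))))))  →  (f (r (h (p)) (h (h (h (p)))) (h (p))) (r (h (h (h (p)))) (h (h (h (p)))) (h (h (h (p))))))
normal form: (f (r (h (p)) (h (h (h (p)))) (h (p))) (r (h (h (h (p)))) (h (h (h (p)))) (h (h (h (p))))))


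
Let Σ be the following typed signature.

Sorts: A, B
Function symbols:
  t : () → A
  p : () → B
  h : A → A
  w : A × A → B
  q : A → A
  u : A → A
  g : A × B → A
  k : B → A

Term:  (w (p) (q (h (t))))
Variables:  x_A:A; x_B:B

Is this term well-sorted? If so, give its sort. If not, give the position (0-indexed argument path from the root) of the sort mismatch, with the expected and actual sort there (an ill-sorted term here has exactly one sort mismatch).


ill-sorted at position [0]: expected A, got B

  (p) : B
      (t) : A
    (h (t)) : A
  (q (h (t))) : A
(w (p) (q (h (t)))) : ✗ arg 0 at [0] has sort B, expected A


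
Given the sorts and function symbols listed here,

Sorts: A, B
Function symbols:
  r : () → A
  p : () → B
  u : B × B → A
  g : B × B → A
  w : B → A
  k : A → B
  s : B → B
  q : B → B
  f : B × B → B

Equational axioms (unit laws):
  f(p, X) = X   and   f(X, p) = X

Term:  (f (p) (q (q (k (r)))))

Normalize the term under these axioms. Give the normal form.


1. (f (p) (q (q (k (r)))))  →  (q (q (k (r))))

normal form = (q (q (k (r))))


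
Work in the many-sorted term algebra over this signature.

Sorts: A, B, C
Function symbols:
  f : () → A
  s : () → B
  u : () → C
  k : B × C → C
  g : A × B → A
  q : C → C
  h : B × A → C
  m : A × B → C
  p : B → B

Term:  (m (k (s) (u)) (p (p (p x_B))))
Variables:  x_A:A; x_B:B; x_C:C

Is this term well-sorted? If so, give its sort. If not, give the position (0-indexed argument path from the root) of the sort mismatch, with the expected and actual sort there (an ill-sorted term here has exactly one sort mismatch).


ill-sorted at position [0]: expected A, got C

    (s) : B
    (u) : C
  (k (s) (u)) : C
        x_B : B
      (p x_B) : B
    (p (p x_B)) : B
  (p (p (p x_B))) : B
(m (k (s) (u)) (p (p (p x_B)))) : ✗ arg 0 at [0] has sort C, expected A


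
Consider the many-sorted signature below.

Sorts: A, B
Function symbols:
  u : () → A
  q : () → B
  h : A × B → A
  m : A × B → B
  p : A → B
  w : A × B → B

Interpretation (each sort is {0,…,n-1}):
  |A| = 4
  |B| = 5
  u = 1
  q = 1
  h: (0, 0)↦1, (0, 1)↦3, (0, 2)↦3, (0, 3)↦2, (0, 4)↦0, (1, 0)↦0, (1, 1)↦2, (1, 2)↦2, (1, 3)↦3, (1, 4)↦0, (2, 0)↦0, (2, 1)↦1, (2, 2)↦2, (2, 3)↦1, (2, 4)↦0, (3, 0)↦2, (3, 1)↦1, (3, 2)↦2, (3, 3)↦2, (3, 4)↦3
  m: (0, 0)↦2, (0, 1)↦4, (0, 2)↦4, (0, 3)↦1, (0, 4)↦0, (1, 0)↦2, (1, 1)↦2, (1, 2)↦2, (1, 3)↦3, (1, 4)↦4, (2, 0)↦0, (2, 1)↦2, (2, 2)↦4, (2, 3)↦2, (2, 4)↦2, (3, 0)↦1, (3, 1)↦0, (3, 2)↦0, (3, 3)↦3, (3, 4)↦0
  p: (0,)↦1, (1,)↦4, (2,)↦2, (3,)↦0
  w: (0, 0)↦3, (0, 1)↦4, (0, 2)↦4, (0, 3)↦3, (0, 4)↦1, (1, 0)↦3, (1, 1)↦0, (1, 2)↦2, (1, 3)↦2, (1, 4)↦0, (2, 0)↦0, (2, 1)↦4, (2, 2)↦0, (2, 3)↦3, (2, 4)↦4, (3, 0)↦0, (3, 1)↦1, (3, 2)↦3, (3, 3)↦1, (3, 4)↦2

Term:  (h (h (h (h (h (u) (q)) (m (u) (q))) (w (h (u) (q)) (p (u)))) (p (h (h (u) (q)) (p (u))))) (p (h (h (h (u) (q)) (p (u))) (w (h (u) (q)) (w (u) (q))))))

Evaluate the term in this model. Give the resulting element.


  u = 1
  q = 1
  (h (u) (q)) = h(1, 1) = 2
  u = 1
  q = 1
  (m (u) (q)) = m(1, 1) = 2
  (h (h (u) (q)) (m (u) (q))) = h(2, 2) = 2
  u = 1
  q = 1
  (h (u) (q)) = h(1, 1) = 2
  u = 1
  (p (u)) = p(1,) = 4
  (w (h (u) (q)) (p (u))) = w(2, 4) = 4
  (h (h (h (u) (q)) (m (u) (q))) (w (h (u) (q)) (p (u)))) = h(2, 4) = 0
  u = 1
  q = 1
  (h (u) (q)) = h(1, 1) = 2
  u = 1
  (p (u)) = p(1,) = 4
  (h (h (u) (q)) (p (u))) = h(2, 4) = 0
  (p (h (h (u) (q)) (p (u)))) = p(0,) = 1
  (h (h (h (h (u) (q)) (m (u) (q))) (w (h (u) (q)) (p (u)))) (p (h (h (u) (q)) (p (u))))) = h(0, 1) = 3
  u = 1
  q = 1
  (h (u) (q)) = h(1, 1) = 2
  u = 1
  (p (u)) = p(1,) = 4
  (h (h (u) (q)) (p (u))) = h(2, 4) = 0
  u = 1
  q = 1
  (h (u) (q)) = h(1, 1) = 2
  u = 1
  q = 1
  (w (u) (q)) = w(1, 1) = 0
  (w (h (u) (q)) (w (u) (q))) = w(2, 0) = 0
  (h (h (h (u) (q)) (p (u))) (w (h (u) (q)) (w (u) (q)))) = h(0, 0) = 1
  (p (h (h (h (u) (q)) (p (u))) (w (h (u) (q)) (w (u) (q))))) = p(1,) = 4
  (h (h (h (h (h (u) (q)) (m (u) (q))) (w (h (u) (q)) (p (u)))) (p (h (h (u) (q)) (p (u))))) (p (h (h (h (u) (q)) (p (u))) (w (h (u) (q)) (w (u) (q)))))) = h(3, 4) = 3

value = 3


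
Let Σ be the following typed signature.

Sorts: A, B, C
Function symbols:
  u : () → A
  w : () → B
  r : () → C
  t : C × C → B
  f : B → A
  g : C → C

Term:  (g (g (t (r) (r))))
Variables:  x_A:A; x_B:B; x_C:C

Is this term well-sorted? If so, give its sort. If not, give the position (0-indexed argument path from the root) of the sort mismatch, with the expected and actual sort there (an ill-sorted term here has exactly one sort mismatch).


ill-sorted at position [0, 0]: expected C, got B

      (r) : C
      (r) : C
    (t (r) (r)) : B
  (g (t (r) (r))) : ✗ arg 0 at [0, 0] has sort B, expected C


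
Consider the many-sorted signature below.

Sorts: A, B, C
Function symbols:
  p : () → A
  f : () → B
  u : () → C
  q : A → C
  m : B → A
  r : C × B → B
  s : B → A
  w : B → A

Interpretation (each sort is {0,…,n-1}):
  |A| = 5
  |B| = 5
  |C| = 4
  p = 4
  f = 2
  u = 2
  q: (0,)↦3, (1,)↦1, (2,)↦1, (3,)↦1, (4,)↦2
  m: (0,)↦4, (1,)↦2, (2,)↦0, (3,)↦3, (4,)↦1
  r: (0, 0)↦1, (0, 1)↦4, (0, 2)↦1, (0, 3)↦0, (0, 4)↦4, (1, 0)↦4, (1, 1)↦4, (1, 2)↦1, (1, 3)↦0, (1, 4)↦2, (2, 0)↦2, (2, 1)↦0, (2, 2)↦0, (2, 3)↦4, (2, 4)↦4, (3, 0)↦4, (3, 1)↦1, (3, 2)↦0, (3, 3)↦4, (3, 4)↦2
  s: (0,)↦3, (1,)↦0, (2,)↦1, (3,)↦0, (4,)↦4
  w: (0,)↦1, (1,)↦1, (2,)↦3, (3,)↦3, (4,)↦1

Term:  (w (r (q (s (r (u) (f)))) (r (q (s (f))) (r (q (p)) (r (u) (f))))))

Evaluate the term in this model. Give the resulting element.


  u = 2
  f = 2
  (r (u) (f)) = r(2, 2) = 0
  (s (r (u) (f))) = s(0,) = 3
  (q (s (r (u) (f)))) = q(3,) = 1
  f = 2
  (s (f)) = s(2,) = 1
  (q (s (f))) = q(1,) = 1
  p = 4
  (q (p)) = q(4,) = 2
  u = 2
  f = 2
  (r (u) (f)) = r(2, 2) = 0
  (r (q (p)) (r (u) (f))) = r(2, 0) = 2
  (r (q (s (f))) (r (q (p)) (r (u) (f)))) = r(1, 2) = 1
  (r (q (s (r (u) (f)))) (r (q (s (f))) (r (q (p)) (r (u) (f))))) = r(1, 1) = 4
  (w (r (q (s (r (u) (f)))) (r (q (s (f))) (r (q (p)) (r (u) (f)))))) = w(4,) = 1

value = 1


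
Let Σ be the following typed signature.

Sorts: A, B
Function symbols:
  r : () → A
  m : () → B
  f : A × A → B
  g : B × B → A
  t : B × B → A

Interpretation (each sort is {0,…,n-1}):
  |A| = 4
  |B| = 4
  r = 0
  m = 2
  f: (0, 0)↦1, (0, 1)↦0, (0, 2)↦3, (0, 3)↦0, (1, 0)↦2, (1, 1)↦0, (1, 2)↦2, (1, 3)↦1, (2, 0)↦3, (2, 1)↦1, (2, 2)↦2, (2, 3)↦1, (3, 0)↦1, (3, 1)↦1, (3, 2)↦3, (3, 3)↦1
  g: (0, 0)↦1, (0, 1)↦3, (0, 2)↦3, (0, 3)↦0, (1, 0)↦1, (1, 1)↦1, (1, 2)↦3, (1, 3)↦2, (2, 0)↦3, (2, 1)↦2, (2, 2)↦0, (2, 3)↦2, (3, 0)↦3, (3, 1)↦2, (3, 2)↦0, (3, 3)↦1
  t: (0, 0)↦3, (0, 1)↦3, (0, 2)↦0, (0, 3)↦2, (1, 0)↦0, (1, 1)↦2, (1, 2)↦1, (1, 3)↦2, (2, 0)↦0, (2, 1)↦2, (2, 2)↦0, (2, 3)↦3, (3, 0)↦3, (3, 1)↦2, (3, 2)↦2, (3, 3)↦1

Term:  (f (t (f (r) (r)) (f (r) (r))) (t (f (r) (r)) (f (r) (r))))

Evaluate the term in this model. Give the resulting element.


value = 2

  r = 0
  r = 0
  (f (r) (r)) = f(0, 0) = 1
  r = 0
  r = 0
  (f (r) (r)) = f(0, 0) = 1
  (t (f (r) (r)) (f (r) (r))) = t(1, 1) = 2
  r = 0
  r = 0
  (f (r) (r)) = f(0, 0) = 1
  r = 0
  r = 0
  (f (r) (r)) = f(0, 0) = 1
  (t (f (r) (r)) (f (r) (r))) = t(1, 1) = 2
  (f (t (f (r) (r)) (f (r) (r))) (t (f (r) (r)) (f (r) (r)))) = f(2, 2) = 2


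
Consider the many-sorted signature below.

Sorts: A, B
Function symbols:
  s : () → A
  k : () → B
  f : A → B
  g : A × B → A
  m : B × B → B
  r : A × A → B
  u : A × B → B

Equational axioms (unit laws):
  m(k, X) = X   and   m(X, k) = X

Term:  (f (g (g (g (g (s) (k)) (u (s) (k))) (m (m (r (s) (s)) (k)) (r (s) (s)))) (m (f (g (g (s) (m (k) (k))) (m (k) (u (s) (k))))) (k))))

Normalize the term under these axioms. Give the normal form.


normal form = (f (g (g (g (g (s) (k)) (u (s) (k))) (m (r (s) (s)) (r (s) (s)))) (f (g (g (s) (k)) (u (s) (k))))))

1. (f (g (g (g (g (s) (k)) (u (s) (k))) (m (m (r (s) (s)) (k)) (r (s) (s)))) (m (f (g (g (s) (m (k) (k))) (m (k) (u (s) (k))))) (k))))  →  (f (g (g (g (g (s) (k)) (u (s) (k))) (m (r (s) (s)) (r (s) (s)))) (m (f (g (g (s) (m (k) (k))) (m (k) (u (s) (k))))) (k))))
2. (f (g (g (g (g (s) (k)) (u (s) (k))) (m (r (s) (s)) (r (s) (s)))) (m (f (g (g (s) (m (k) (k))) (m (k) (u (s) (k))))) (k))))  →  (f (g (g (g (g (s) (k)) (u (s) (k))) (m (r (s) (s)) (r (s) (s)))) (f (g (g (s) (m (k) (k))) (m (k) (u (s) (k)))))))
3. (f (g (g (g (g (s) (k)) (u (s) (k))) (m (r (s) (s)) (r (s) (s)))) (f (g (g (s) (m (k) (k))) (m (k) (u (s) (k)))))))  →  (f (g (g (g (g (s) (k)) (u (s) (k))) (m (r (s) (s)) (r (s) (s)))) (f (g (g (s) (k)) (m (k) (u (s) (k)))))))
4. (f (g (g (g (g (s) (k)) (u (s) (k))) (m (r (s) (s)) (r (s) (s)))) (f (g (g (s) (k)) (m (k) (u (s) (k)))))))  →  (f (g (g (g (g (s) (k)) (u (s) (k))) (m (r (s) (s)) (r (s) (s)))) (f (g (g (s) (k)) (u (s) (k))))))


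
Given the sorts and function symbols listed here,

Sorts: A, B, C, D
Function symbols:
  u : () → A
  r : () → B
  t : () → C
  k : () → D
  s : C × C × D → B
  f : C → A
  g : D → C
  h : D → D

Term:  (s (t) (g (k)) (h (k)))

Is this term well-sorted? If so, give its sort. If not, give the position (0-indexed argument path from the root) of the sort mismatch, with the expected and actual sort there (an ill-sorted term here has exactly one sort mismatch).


  (t) : C
    (k) : D
  (g (k)) : C
    (k) : D
  (h (k)) : D
(s (t) (g (k)) (h (k))) : B

well-sorted; sort = B


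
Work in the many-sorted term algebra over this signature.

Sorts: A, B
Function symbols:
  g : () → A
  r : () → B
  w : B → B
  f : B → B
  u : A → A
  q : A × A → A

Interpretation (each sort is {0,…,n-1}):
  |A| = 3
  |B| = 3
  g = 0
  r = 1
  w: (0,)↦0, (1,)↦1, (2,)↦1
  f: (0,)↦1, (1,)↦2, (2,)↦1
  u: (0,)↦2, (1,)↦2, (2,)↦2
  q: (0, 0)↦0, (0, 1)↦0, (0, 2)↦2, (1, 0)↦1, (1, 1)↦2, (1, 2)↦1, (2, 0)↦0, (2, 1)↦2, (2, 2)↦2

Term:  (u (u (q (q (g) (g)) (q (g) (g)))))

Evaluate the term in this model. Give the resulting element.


value = 2

  g = 0
  g = 0
  (q (g) (g)) = q(0, 0) = 0
  g = 0
  g = 0
  (q (g) (g)) = q(0, 0) = 0
  (q (q (g) (g)) (q (g) (g))) = q(0, 0) = 0
  (u (q (q (g) (g)) (q (g) (g)))) = u(0,) = 2
  (u (u (q (q (g) (g)) (q (g) (g))))) = u(2,) = 2


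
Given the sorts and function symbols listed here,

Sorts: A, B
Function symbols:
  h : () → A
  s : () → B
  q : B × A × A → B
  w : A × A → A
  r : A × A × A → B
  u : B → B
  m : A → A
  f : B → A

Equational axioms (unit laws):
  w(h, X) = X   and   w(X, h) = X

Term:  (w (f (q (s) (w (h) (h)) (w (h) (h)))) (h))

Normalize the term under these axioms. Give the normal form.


normal form = (f (q (s) (h) (h)))

1. (w (f (q (s) (w (h) (h)) (w (h) (h)))) (h))  →  (f (q (s) (w (h) (h)) (w (h) (h))))
2. (f (q (s) (w (h) (h)) (w (h) (h))))  →  (f (q (s) (h) (w (h) (h))))
3. (f (q (s) (h) (w (h) (h))))  →  (f (q (s) (h) (h)))


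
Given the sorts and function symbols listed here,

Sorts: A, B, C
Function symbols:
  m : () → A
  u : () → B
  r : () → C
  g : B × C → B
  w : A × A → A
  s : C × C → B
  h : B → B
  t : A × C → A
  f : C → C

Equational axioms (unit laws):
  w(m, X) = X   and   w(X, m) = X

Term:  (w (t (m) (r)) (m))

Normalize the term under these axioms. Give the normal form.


1. (w (t (m) (r)) (m))  →  (t (m) (r))

normal form = (t (m) (r))


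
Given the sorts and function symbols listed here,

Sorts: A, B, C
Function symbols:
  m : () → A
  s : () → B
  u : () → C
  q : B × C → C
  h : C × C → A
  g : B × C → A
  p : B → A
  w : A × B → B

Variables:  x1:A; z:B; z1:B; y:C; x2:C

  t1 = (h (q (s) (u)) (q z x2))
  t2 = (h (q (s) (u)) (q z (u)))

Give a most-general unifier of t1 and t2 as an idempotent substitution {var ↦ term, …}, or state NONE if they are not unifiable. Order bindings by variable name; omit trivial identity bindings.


{x2 ↦ (u)}


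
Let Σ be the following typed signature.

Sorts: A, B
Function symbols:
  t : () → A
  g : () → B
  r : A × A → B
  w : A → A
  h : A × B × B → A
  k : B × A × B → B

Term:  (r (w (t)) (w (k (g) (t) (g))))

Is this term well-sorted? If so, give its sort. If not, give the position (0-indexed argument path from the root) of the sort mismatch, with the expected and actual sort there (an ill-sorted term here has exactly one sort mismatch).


ill-sorted at position [1, 0]: expected A, got B

    (t) : A
  (w (t)) : A
      (g) : B
      (t) : A
      (g) : B
    (k (g) (t) (g)) : B
  (w (k (g) (t) (g))) : ✗ arg 0 at [1, 0] has sort B, expected A


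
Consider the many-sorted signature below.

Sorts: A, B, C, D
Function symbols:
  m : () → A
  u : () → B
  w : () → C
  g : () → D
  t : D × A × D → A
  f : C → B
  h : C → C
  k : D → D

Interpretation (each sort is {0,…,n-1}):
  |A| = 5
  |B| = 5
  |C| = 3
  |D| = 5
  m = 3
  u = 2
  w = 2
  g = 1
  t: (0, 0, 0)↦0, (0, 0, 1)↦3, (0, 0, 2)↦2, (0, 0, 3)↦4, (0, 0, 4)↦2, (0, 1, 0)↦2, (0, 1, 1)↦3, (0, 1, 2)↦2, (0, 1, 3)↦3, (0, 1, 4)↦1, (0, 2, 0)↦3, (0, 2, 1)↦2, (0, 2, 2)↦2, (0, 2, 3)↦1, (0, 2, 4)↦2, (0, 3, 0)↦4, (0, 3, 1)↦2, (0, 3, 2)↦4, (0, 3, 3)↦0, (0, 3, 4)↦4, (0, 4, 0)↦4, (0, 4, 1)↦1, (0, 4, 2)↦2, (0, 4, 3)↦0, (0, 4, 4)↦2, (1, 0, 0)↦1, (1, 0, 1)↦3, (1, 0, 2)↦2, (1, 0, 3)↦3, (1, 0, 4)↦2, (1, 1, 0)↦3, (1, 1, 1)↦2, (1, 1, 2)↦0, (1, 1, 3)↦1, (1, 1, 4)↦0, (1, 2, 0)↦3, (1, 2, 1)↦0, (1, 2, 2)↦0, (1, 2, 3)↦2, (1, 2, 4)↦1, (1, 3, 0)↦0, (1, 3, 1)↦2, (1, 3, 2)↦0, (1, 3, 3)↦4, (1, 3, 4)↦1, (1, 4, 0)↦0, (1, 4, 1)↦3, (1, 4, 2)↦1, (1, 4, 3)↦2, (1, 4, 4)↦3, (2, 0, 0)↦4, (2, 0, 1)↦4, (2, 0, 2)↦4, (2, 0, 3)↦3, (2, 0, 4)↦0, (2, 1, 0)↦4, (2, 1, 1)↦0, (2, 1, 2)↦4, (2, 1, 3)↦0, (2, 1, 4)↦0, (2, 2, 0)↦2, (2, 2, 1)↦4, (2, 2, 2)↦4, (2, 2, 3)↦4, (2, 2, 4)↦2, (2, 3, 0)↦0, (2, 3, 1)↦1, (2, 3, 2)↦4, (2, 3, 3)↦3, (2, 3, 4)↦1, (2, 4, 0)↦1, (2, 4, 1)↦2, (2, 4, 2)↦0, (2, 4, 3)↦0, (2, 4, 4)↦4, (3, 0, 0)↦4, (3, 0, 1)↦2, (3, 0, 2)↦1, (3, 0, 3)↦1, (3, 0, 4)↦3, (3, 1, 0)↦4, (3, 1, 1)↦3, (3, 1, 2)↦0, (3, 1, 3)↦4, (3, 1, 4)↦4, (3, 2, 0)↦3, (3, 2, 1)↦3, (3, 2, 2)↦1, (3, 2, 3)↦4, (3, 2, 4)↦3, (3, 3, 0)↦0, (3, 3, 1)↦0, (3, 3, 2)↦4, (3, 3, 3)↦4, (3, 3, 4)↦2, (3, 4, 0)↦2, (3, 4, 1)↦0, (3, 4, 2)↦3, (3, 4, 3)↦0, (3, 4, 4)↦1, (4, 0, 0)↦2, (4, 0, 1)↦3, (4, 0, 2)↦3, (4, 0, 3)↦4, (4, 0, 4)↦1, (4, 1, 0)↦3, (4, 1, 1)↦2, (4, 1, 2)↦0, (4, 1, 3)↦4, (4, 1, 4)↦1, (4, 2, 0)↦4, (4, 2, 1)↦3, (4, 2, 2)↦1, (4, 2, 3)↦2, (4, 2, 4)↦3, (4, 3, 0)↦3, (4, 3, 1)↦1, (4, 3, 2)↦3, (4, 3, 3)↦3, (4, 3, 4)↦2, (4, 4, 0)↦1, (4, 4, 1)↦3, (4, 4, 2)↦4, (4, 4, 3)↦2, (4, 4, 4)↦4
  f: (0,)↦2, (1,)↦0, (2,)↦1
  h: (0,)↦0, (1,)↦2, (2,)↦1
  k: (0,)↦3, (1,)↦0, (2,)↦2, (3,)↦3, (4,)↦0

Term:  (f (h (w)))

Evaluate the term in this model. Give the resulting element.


  w = 2
  (h (w)) = h(2,) = 1
  (f (h (w))) = f(1,) = 0

value = 0


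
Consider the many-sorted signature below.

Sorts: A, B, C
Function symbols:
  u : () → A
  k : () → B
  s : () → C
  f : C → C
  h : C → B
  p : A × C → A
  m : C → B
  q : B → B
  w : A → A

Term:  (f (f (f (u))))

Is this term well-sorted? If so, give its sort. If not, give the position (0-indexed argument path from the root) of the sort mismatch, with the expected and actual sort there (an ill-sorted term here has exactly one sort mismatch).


ill-sorted at position [0, 0, 0]: expected C, got A

      (u) : A
    (f (u)) : ✗ arg 0 at [0, 0, 0] has sort A, expected C


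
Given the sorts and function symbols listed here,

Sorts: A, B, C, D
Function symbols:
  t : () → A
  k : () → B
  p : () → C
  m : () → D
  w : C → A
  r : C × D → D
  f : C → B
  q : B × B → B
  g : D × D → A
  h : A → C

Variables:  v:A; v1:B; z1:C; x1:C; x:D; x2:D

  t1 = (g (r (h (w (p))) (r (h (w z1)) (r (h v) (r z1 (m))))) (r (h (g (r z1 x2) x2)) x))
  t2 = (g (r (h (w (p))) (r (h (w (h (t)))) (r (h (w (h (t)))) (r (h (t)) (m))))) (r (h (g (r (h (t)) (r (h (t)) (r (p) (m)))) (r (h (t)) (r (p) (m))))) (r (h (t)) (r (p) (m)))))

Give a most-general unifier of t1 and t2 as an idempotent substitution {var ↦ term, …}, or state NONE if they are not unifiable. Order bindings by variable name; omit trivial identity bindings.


{v ↦ (w (h (t))), x ↦ (r (h (t)) (r (p) (m))), x2 ↦ (r (h (t)) (r (p) (m))), z1 ↦ (h (t))}


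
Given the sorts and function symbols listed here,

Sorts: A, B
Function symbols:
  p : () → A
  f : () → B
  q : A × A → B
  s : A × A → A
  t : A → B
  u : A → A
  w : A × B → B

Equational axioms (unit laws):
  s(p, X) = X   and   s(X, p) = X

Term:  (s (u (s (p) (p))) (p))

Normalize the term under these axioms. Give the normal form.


normal form = (u (p))

1. (s (u (s (p) (p))) (p))  →  (u (s (p) (p)))
2. (u (s (p) (p)))  →  (u (p))


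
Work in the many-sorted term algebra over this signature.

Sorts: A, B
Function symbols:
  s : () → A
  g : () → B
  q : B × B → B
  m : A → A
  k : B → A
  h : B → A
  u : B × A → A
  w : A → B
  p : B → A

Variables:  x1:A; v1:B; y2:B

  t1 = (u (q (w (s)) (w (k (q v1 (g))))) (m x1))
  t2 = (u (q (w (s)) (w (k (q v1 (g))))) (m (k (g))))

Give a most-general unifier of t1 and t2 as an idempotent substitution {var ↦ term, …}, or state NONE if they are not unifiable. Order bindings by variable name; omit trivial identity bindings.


{x1 ↦ (k (g))}


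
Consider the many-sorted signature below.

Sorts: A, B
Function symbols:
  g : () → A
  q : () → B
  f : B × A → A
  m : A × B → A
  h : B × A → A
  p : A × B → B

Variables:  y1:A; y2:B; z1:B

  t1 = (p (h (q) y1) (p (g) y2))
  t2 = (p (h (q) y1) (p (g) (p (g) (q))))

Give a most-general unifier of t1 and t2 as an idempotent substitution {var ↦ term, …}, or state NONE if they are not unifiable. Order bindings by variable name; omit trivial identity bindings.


{y2 ↦ (p (g) (q))}


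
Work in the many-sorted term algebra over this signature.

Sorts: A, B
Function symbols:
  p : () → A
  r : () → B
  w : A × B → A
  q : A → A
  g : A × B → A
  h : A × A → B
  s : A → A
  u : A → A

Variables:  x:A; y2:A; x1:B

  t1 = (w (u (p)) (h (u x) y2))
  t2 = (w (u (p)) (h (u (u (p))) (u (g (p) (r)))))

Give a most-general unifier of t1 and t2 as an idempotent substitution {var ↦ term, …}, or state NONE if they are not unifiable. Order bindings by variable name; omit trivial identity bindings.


{x ↦ (u (p)), y2 ↦ (u (g (p) (r)))}


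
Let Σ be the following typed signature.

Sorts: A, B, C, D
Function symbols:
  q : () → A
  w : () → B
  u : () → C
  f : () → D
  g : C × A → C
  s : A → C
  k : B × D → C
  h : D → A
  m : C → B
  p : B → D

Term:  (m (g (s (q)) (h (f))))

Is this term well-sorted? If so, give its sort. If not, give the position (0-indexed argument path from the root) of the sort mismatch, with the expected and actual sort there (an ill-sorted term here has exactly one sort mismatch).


      (q) : A
    (s (q)) : C
      (f) : D
    (h (f)) : A
  (g (s (q)) (h (f))) : C
(m (g (s (q)) (h (f)))) : B

well-sorted; sort = B


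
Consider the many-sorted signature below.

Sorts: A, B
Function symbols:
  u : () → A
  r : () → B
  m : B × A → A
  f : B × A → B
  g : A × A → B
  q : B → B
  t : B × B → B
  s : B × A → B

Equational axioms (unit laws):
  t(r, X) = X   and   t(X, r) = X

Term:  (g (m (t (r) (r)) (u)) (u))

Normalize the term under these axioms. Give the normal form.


1. (g (m (t (r) (r)) (u)) (u))  →  (g (m (r) (u)) (u))

normal form = (g (m (r) (u)) (u))


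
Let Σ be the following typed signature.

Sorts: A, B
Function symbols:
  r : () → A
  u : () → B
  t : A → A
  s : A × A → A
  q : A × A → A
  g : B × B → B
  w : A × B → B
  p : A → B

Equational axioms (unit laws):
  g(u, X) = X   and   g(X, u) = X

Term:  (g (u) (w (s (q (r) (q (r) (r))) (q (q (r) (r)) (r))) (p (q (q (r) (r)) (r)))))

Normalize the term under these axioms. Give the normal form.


1. (g (u) (w (s (q (r) (q (r) (r))) (q (q (r) (r)) (r))) (p (q (q (r) (r)) (r)))))  →  (w (s (q (r) (q (r) (r))) (q (q (r) (r)) (r))) (p (q (q (r) (r)) (r))))

normal form = (w (s (q (r) (q (r) (r))) (q (q (r) (r)) (r))) (p (q (q (r) (r)) (r))))


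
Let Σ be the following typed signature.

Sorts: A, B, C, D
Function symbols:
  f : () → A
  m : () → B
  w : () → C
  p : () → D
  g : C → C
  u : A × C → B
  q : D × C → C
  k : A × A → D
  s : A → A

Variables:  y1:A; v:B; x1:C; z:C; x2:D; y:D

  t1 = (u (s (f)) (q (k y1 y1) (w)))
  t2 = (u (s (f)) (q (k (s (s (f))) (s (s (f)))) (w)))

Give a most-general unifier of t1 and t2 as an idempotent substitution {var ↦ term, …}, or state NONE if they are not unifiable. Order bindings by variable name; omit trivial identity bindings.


{y1 ↦ (s (s (f)))}


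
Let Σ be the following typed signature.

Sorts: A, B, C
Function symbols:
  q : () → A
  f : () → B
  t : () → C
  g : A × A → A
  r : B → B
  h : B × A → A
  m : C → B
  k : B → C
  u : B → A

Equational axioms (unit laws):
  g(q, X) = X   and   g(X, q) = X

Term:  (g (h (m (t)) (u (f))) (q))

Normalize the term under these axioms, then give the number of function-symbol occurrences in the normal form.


1. (g (h (m (t)) (u (f))) (q))  →  (h (m (t)) (u (f)))
normal form: (h (m (t)) (u (f)))

size = 5


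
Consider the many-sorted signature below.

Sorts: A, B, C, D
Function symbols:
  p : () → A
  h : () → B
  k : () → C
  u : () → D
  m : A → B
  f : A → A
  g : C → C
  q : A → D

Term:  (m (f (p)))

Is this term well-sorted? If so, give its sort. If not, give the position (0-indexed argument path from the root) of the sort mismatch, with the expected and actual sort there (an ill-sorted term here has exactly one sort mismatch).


well-sorted; sort = B

    (p) : A
  (f (p)) : A
(m (f (p))) : B


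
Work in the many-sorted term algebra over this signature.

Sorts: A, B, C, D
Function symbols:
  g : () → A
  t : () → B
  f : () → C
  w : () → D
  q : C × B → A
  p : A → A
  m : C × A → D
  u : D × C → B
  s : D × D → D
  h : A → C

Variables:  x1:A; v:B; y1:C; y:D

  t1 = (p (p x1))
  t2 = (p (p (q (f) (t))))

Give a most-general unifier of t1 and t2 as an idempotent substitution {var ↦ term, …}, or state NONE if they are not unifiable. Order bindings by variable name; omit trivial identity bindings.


{x1 ↦ (q (f) (t))}


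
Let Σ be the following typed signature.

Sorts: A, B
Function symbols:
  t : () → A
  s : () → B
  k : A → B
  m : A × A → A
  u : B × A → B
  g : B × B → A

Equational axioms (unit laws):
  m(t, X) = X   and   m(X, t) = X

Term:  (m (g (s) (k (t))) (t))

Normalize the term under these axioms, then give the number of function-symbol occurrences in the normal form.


size = 4

1. (m (g (s) (k (t))) (t))  →  (g (s) (k (t)))
normal form: (g (s) (k (t)))


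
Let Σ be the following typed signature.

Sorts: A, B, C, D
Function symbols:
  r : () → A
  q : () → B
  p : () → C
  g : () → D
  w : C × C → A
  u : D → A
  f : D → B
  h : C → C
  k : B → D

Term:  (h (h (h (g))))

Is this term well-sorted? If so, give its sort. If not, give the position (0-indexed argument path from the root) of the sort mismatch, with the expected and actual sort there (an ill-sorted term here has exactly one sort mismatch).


ill-sorted at position [0, 0, 0]: expected C, got D

      (g) : D
    (h (g)) : ✗ arg 0 at [0, 0, 0] has sort D, expected C


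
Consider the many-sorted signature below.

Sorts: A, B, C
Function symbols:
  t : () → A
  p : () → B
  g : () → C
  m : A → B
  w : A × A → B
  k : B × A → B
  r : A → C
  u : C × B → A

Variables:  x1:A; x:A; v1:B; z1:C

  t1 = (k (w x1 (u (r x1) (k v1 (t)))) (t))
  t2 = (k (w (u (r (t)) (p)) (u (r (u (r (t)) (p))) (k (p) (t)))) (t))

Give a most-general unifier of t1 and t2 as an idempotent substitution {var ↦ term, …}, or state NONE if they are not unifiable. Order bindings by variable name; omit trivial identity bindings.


{v1 ↦ (p), x1 ↦ (u (r (t)) (p))}


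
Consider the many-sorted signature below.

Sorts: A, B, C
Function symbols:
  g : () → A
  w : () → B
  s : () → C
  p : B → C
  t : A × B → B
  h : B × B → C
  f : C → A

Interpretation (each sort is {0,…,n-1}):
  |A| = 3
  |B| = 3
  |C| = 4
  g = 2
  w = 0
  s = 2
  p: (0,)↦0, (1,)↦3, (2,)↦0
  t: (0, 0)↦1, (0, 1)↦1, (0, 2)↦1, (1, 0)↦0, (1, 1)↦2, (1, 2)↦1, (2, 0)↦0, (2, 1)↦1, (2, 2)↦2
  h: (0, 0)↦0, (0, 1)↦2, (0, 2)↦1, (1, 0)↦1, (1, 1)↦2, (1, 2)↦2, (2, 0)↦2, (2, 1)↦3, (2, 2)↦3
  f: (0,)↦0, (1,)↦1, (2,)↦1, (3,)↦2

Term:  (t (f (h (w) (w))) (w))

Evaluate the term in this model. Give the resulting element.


  w = 0
  w = 0
  (h (w) (w)) = h(0, 0) = 0
  (f (h (w) (w))) = f(0,) = 0
  w = 0
  (t (f (h (w) (w))) (w)) = t(0, 0) = 1

value = 1


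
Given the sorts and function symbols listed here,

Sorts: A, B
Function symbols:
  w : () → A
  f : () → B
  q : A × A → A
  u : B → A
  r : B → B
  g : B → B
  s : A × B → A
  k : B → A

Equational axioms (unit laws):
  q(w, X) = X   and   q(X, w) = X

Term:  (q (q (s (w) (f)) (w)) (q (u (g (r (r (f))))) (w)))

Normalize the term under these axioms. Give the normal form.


1. (q (q (s (w) (f)) (w)) (q (u (g (r (r (f))))) (w)))  →  (q (s (w) (f)) (q (u (g (r (r (f))))) (w)))
2. (q (s (w) (f)) (q (u (g (r (r (f))))) (w)))  →  (q (s (w) (f)) (u (g (r (r (f))))))

normal form = (q (s (w) (f)) (u (g (r (r (f))))))


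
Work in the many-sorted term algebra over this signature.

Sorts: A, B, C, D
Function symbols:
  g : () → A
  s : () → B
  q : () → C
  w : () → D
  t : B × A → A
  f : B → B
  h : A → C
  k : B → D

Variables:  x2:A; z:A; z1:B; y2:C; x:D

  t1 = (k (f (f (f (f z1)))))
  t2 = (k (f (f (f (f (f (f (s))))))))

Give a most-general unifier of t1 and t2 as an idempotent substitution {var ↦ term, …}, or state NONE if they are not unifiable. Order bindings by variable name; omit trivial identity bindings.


{z1 ↦ (f (f (s)))}


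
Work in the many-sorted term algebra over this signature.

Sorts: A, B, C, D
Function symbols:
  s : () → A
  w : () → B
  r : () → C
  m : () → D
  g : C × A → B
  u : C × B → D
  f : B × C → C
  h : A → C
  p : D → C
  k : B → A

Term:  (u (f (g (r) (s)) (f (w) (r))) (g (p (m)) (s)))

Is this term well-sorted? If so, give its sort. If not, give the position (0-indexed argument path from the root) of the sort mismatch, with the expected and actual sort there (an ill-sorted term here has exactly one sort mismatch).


      (r) : C
      (s) : A
    (g (r) (s)) : B
      (w) : B
      (r) : C
    (f (w) (r)) : C
  (f (g (r) (s)) (f (w) (r))) : C
      (m) : D
    (p (m)) : C
    (s) : A
  (g (p (m)) (s)) : B
(u (f (g (r) (s)) (f (w) (r))) (g (p (m)) (s))) : D

well-sorted; sort = D


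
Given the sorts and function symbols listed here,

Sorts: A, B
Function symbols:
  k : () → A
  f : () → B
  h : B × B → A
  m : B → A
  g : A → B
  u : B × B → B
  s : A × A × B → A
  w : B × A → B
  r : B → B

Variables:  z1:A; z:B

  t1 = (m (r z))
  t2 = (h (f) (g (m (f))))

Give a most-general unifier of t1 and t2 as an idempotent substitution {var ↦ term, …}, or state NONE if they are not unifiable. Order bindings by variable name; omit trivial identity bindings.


head clash or occurs-check failure — not unifiable

NONE (not unifiable)


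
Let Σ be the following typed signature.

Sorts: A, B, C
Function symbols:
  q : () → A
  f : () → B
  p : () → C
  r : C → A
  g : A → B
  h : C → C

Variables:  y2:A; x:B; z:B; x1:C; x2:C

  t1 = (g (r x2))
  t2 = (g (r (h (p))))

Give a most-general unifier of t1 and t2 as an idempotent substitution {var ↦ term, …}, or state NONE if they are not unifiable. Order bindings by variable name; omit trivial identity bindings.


{x2 ↦ (h (p))}


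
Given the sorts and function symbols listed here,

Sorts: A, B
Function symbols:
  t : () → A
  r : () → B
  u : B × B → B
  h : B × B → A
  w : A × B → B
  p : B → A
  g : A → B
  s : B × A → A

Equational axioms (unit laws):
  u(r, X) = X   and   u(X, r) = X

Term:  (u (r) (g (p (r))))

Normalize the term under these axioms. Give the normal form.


normal form = (g (p (r)))

1. (u (r) (g (p (r))))  →  (g (p (r)))


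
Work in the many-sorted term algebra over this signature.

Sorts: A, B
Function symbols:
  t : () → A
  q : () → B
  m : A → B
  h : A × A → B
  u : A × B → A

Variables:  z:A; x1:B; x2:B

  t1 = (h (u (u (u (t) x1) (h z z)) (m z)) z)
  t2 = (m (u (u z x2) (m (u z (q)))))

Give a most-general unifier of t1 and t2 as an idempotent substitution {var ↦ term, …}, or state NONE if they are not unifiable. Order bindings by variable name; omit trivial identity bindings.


NONE (not unifiable)

head clash or occurs-check failure — not unifiable


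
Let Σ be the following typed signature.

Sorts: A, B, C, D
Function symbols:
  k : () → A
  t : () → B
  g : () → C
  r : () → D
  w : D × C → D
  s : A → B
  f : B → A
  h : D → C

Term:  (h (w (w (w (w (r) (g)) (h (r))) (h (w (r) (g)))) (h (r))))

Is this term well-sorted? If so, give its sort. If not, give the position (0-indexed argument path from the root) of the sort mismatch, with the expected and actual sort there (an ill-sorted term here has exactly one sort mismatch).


          (r) : D
          (g) : C
        (w (r) (g)) : D
          (r) : D
        (h (r)) : C
      (w (w (r) (g)) (h (r))) : D
          (r) : D
          (g) : C
        (w (r) (g)) : D
      (h (w (r) (g))) : C
    (w (w (w (r) (g)) (h (r))) (h (w (r) (g)))) : D
      (r) : D
    (h (r)) : C
  (w (w (w (w (r) (g)) (h (r))) (h (w (r) (g)))) (h (r))) : D
(h (w (w (w (w (r) (g)) (h (r))) (h (w (r) (g)))) (h (r)))) : C

well-sorted; sort = C


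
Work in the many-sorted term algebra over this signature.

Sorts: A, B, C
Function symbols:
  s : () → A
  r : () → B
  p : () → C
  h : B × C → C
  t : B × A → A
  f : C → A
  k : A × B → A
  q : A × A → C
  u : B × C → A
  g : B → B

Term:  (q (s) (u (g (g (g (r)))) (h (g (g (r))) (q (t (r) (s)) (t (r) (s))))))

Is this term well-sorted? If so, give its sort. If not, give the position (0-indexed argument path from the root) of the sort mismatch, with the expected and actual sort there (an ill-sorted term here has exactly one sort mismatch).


  (s) : A
          (r) : B
        (g (r)) : B
      (g (g (r))) : B
    (g (g (g (r)))) : B
          (r) : B
        (g (r)) : B
      (g (g (r))) : B
          (r) : B
          (s) : A
        (t (r) (s)) : A
          (r) : B
          (s) : A
        (t (r) (s)) : A
      (q (t (r) (s)) (t (r) (s))) : C
    (h (g (g (r))) (q (t (r) (s)) (t (r) (s)))) : C
  (u (g (g (g (r)))) (h (g (g (r))) (q (t (r) (s)) (t (r) (s))))) : A
(q (s) (u (g (g (g (r)))) (h (g (g (r))) (q (t (r) (s)) (t (r) (s)))))) : C

well-sorted; sort = C


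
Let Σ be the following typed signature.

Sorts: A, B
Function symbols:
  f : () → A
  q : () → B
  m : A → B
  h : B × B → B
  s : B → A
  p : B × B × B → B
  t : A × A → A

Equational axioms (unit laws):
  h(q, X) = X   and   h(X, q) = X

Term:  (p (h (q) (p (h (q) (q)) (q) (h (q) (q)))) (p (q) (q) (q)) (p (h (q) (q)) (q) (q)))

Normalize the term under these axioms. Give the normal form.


normal form = (p (p (q) (q) (q)) (p (q) (q) (q)) (p (q) (q) (q)))

1. (p (h (q) (p (h (q) (q)) (q) (h (q) (q)))) (p (q) (q) (q)) (p (h (q) (q)) (q) (q)))  →  (p (p (h (q) (q)) (q) (h (q) (q))) (p (q) (q) (q)) (p (h (q) (q)) (q) (q)))
2. (p (p (h (q) (q)) (q) (h (q) (q))) (p (q) (q) (q)) (p (h (q) (q)) (q) (q)))  →  (p (p (q) (q) (h (q) (q))) (p (q) (q) (q)) (p (h (q) (q)) (q) (q)))
3. (p (p (q) (q) (h (q) (q))) (p (q) (q) (q)) (p (h (q) (q)) (q) (q)))  →  (p (p (q) (q) (q)) (p (q) (q) (q)) (p (h (q) (q)) (q) (q)))
4. (p (p (q) (q) (q)) (p (q) (q) (q)) (p (h (q) (q)) (q) (q)))  →  (p (p (q) (q) (q)) (p (q) (q) (q)) (p (q) (q) (q)))


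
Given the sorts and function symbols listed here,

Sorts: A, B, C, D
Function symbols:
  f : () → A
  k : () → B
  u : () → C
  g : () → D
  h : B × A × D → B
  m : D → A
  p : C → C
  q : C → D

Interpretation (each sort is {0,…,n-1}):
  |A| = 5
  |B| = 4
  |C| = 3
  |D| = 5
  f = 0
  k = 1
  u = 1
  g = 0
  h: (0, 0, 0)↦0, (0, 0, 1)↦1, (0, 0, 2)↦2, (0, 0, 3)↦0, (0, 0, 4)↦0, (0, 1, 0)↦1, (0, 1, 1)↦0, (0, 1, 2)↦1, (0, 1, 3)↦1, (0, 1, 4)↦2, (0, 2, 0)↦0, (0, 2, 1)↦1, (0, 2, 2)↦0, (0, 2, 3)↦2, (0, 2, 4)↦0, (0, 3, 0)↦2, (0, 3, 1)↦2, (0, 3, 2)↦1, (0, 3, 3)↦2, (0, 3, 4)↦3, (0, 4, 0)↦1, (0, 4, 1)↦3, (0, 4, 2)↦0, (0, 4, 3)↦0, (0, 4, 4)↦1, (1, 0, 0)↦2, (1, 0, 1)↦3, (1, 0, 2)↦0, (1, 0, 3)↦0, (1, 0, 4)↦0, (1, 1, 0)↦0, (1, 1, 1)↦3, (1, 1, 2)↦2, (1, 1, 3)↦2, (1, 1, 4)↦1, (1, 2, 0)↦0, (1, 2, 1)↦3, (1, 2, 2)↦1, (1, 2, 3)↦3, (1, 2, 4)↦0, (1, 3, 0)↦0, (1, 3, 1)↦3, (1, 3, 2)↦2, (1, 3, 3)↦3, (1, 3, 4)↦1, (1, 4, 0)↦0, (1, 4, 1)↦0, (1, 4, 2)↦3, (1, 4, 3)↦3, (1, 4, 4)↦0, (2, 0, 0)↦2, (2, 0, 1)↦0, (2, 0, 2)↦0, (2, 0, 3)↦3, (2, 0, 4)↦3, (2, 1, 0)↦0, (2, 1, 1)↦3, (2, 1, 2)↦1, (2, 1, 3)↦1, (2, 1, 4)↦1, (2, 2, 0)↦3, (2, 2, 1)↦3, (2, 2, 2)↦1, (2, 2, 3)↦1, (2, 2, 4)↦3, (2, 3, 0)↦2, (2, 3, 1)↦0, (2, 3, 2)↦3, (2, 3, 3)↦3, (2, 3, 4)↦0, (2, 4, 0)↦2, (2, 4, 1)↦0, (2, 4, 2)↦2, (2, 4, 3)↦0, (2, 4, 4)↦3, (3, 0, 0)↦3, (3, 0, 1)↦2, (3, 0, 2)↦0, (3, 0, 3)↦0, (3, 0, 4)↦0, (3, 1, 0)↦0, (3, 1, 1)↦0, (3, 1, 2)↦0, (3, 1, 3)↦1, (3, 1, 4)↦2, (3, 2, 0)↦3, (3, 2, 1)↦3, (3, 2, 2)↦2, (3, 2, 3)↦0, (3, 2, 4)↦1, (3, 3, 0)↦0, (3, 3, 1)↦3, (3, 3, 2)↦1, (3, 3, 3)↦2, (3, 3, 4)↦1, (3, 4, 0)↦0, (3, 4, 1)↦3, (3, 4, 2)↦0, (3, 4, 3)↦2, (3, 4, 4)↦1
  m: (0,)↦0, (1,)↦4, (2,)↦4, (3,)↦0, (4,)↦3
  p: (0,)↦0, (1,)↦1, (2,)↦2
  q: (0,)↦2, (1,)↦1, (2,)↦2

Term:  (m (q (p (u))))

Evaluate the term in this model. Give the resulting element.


value = 4

  u = 1
  (p (u)) = p(1,) = 1
  (q (p (u))) = q(1,) = 1
  (m (q (p (u)))) = m(1,) = 4


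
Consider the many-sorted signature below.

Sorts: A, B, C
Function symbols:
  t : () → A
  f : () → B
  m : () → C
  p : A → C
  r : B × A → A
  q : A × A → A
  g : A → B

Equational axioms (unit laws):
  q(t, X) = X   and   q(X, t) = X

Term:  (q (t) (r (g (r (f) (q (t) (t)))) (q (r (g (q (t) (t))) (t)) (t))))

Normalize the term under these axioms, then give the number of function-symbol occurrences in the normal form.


size = 9

1. (q (t) (r (g (r (f) (q (t) (t)))) (q (r (g (q (t) (t))) (t)) (t))))  →  (r (g (r (f) (q (t) (t)))) (q (r (g (q (t) (t))) (t)) (t)))
2. (r (g (r (f) (q (t) (t)))) (q (r (g (q (t) (t))) (t)) (t)))  →  (r (g (r (f) (t))) (q (r (g (q (t) (t))) (t)) (t)))
3. (r (g (r (f) (t))) (q (r (g (q (t) (t))) (t)) (t)))  →  (r (g (r (f) (t))) (r (g (q (t) (t))) (t)))
4. (r (g (r (f) (t))) (r (g (q (t) (t))) (t)))  →  (r (g (r (f) (t))) (r (g (t)) (t)))
normal form: (r (g (r (f) (t))) (r (g (t)) (t)))


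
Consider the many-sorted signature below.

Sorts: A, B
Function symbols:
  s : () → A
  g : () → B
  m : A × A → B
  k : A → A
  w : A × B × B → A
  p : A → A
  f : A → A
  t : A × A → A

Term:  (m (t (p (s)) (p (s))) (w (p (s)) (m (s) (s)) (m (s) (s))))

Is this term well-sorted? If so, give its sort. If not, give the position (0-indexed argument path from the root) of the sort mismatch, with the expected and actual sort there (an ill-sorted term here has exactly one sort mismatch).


well-sorted; sort = B

      (s) : A
    (p (s)) : A
      (s) : A
    (p (s)) : A
  (t (p (s)) (p (s))) : A
      (s) : A
    (p (s)) : A
      (s) : A
      (s) : A
    (m (s) (s)) : B
      (s) : A
      (s) : A
    (m (s) (s)) : B
  (w (p (s)) (m (s) (s)) (m (s) (s))) : A
(m (t (p (s)) (p (s))) (w (p (s)) (m (s) (s)) (m (s) (s)))) : B


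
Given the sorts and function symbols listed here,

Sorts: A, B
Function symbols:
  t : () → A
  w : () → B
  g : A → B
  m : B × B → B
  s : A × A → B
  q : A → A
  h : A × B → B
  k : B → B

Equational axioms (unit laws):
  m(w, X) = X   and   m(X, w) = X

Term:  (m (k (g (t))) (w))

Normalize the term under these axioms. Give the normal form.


1. (m (k (g (t))) (w))  →  (k (g (t)))

normal form = (k (g (t)))


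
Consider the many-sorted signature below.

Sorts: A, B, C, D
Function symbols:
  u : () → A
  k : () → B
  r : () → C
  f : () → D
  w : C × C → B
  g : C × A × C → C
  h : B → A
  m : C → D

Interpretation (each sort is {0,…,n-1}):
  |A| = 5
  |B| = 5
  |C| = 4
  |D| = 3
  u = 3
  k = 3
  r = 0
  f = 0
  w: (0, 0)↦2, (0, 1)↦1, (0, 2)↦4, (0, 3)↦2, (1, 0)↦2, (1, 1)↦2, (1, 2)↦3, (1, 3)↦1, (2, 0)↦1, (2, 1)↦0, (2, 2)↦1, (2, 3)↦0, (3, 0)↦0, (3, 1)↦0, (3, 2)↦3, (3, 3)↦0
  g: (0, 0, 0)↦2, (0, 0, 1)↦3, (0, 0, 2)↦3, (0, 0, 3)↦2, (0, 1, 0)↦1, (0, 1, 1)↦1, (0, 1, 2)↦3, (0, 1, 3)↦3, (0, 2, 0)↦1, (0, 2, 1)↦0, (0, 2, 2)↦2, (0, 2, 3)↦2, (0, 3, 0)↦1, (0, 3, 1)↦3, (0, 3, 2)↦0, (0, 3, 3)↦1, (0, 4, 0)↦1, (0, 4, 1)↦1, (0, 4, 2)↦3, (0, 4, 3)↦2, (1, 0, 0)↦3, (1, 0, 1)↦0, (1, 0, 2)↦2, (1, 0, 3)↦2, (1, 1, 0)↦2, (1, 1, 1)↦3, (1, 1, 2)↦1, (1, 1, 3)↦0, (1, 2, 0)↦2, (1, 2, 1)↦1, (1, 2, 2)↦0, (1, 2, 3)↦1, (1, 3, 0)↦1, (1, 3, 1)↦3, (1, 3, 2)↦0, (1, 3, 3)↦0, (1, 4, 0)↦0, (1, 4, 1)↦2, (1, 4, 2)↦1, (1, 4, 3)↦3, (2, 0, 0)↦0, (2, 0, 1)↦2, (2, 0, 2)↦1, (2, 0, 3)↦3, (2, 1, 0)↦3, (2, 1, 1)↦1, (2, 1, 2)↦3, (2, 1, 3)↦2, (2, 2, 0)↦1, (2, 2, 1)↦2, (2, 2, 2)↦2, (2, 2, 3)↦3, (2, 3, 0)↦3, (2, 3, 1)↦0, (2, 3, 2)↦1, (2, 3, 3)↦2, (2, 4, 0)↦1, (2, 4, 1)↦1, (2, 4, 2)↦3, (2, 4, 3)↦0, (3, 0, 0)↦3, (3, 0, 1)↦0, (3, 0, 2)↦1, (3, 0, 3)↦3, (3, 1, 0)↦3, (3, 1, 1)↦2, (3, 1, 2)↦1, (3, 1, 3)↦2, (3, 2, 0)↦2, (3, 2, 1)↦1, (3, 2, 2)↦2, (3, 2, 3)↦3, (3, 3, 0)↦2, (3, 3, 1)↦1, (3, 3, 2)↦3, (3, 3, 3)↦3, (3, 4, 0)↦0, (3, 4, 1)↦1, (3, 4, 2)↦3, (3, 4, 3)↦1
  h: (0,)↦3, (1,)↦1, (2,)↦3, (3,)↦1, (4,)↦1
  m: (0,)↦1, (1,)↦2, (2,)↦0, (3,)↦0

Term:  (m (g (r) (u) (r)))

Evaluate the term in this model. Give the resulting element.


  r = 0
  u = 3
  r = 0
  (g (r) (u) (r)) = g(0, 3, 0) = 1
  (m (g (r) (u) (r))) = m(1,) = 2

value = 2


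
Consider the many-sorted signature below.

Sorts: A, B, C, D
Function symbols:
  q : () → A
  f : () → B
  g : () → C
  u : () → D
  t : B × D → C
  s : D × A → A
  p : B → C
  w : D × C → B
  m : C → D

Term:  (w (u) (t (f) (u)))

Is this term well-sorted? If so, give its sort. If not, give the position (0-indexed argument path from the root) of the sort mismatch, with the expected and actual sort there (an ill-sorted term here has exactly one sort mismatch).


well-sorted; sort = B

  (u) : D
    (f) : B
    (u) : D
  (t (f) (u)) : C
(w (u) (t (f) (u))) : B
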